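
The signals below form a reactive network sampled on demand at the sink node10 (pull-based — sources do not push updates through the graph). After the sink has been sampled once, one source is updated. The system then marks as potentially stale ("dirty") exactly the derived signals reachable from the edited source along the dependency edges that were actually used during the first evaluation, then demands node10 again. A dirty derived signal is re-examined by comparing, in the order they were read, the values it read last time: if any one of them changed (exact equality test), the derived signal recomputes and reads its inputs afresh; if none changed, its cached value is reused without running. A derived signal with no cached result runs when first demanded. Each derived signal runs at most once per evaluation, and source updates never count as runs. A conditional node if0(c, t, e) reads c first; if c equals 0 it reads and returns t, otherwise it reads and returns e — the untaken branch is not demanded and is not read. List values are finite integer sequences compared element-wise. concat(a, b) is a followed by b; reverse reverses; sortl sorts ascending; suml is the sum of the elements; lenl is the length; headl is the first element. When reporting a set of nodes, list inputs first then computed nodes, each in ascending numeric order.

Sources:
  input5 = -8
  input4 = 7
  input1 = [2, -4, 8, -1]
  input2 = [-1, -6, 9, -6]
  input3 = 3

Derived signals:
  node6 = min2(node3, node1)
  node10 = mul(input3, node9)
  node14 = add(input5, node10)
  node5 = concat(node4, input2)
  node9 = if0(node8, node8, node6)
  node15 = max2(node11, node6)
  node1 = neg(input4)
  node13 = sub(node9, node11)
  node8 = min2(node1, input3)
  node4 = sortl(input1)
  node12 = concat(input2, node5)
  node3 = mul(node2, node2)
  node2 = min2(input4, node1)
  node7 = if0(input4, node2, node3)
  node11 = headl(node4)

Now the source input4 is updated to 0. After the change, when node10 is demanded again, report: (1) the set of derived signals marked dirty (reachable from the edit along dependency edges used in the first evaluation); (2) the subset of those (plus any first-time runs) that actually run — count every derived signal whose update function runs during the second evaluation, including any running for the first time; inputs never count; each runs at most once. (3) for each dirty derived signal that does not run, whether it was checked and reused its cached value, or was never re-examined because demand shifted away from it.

Dirty set: node1, node2, node3, node6, node8, node9, node10.
Run set: node1, node8, node9, node10 (4 run).
Left stale — demand moved off them: node2, node3, node6.
The important point: the flipped condition redirects demand; node2, node3, node6 are left stale, never re-checked.

Initial pass — values computed on the first demand:
  node1 = neg(7) = -7
  node2 = min2(7, -7) = -7
  node3 = mul(-7, -7) = 49
  node6 = min2(49, -7) = -7
  node8 = min2(-7, 3) = -7
  node9 = if0(node8=-7 -> else branch node6) = -7
  node10 = mul(3, -7) = -21

Second demand — change propagation:
  node1: re-runs because input4 7->0; new result 0.
  node2: dirty yet unreached — the second evaluation never asks for it.
  node3: dirty yet unreached — the second evaluation never asks for it.
  node6: dirty yet unreached — the second evaluation never asks for it.
  node8: re-runs because node1 -7->0; new result 0.
  node9: re-runs because node8 -7->0; new result 0.
  node10: re-runs because node9 -7->0; new result 0.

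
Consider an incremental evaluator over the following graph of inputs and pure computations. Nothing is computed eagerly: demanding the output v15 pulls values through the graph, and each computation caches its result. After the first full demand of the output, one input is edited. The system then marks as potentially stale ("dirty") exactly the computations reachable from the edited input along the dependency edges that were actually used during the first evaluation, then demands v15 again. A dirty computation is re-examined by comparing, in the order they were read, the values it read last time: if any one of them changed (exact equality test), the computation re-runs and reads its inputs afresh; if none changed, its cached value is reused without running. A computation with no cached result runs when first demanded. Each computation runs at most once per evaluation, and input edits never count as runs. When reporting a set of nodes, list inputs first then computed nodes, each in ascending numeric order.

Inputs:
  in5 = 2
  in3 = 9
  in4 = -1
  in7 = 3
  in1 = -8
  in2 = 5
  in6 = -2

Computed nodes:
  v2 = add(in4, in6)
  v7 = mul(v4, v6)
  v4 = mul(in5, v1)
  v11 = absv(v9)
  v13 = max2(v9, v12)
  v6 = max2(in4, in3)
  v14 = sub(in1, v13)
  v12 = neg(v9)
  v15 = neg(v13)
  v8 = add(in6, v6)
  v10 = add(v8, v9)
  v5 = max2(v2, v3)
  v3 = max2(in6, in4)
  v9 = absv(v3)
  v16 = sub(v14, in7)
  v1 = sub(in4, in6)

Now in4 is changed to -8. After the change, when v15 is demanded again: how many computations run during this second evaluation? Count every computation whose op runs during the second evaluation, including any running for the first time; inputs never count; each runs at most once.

Initial pass — values computed on the first demand:
  v3 = max2(-2, -1) = -1
  v9 = absv(-1) = 1
  v12 = neg(1) = -1
  v13 = max2(1, -1) = 1
  v15 = neg(1) = -1

Second demand — change propagation:
  v3: re-runs because in4 -1->-8; new result -2.
  v9: re-runs because v3 -1->-2; new result 2.
  v12: re-runs because v9 1->2; new result -2.
  v13: re-runs because v9 1->2; v12 -1->-2; new result 2.
  v15: re-runs because v13 1->2; new result -2.

Run set: v3, v9, v12, v13, v15 (5 run).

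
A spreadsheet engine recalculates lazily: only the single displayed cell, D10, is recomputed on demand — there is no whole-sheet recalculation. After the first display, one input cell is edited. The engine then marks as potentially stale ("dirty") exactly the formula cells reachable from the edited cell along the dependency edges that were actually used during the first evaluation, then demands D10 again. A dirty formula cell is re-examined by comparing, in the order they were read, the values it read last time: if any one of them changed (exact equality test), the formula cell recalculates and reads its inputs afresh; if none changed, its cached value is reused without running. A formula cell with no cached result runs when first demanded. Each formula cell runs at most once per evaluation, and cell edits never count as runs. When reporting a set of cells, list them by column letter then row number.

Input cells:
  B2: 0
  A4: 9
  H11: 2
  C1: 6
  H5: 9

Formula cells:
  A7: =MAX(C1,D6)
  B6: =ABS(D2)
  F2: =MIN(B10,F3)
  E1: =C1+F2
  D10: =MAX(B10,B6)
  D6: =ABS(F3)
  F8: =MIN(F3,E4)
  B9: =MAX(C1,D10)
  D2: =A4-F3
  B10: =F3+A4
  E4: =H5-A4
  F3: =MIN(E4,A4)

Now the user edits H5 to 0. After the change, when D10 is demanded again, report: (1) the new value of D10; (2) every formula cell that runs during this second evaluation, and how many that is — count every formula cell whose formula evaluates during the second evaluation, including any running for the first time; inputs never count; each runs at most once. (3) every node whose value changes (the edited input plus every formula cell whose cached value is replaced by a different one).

First evaluation (everything demanded from the output):
  E4 = 9 - 9 = 0
  F3 = MIN(0, 9) = 0
  B10 = 0 + 9 = 9
  D2 = 9 - 0 = 9
  B6 = ABS(9) = 9
  D10 = MAX(9, 9) = 9

Propagation after the edit:
  E4: runs — H5 9->0; result -9.
  F3: runs — E4 0->-9; result -9.
  B10: runs — F3 0->-9; result 0.
  D2: runs — F3 0->-9; result 18.
  B6: runs — D2 9->18; result 18.
  D10: runs — B10 9->0; B6 9->18; result 18.

New value of D10: 18.
Formula cells that run: B6, B10, D2, D10, E4, F3 — 6 in total.
Values that change: B6, B10, D2, D10, E4, F3, H5.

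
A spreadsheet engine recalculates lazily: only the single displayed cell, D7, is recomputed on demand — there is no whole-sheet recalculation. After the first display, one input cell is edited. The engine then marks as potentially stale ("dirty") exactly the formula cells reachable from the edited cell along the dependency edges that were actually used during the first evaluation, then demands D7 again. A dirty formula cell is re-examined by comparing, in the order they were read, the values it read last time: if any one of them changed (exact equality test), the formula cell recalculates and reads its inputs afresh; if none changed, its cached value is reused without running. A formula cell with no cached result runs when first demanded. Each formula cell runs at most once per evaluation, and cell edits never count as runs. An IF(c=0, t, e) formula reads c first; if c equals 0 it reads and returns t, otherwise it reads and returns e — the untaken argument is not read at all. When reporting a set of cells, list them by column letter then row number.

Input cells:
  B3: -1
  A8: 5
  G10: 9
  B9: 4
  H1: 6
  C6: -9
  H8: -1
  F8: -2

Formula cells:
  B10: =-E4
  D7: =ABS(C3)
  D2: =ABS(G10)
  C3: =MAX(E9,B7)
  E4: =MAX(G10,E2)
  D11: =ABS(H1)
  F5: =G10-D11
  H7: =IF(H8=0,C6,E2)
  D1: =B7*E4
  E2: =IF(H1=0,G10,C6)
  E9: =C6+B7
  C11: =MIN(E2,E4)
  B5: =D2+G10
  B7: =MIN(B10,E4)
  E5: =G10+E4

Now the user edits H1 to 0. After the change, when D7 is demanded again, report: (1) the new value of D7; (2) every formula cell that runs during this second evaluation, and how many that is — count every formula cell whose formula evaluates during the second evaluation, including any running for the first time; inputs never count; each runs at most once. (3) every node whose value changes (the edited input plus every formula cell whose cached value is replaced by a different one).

First evaluation (everything demanded from the output):
  E2 = IF(H1=0: H1=6 -> else branch C6) = -9
  E4 = MAX(9, -9) = 9
  B10 = -(9) = -9
  B7 = MIN(-9, 9) = -9
  E9 = -9 + -9 = -18
  C3 = MAX(-18, -9) = -9
  D7 = ABS(-9) = 9

Propagation after the edit:
  E2: runs — H1 6->0; result 9.
  E4: runs — E2 -9->9; result 9 (same value as before).
  B10: checked — values it read are unchanged (E4 unchanged); reused cached -9 without running.
  B7: checked — values it read are unchanged (B10 unchanged, E4 unchanged); reused cached -9 without running.
  E9: checked — values it read are unchanged (C6 unchanged, B7 unchanged); reused cached -18 without running.
  C3: checked — values it read are unchanged (E9 unchanged, B7 unchanged); reused cached -9 without running.
  D7: checked — values it read are unchanged (C3 unchanged); reused cached 9 without running.

Key observation: the change is absorbed at E4 — it re-runs but produces the same value, and the output's value is unchanged.

New value of D7: 9.
Formula cells that run: E2, E4 — 2 in total.
Values that change: E2, H1.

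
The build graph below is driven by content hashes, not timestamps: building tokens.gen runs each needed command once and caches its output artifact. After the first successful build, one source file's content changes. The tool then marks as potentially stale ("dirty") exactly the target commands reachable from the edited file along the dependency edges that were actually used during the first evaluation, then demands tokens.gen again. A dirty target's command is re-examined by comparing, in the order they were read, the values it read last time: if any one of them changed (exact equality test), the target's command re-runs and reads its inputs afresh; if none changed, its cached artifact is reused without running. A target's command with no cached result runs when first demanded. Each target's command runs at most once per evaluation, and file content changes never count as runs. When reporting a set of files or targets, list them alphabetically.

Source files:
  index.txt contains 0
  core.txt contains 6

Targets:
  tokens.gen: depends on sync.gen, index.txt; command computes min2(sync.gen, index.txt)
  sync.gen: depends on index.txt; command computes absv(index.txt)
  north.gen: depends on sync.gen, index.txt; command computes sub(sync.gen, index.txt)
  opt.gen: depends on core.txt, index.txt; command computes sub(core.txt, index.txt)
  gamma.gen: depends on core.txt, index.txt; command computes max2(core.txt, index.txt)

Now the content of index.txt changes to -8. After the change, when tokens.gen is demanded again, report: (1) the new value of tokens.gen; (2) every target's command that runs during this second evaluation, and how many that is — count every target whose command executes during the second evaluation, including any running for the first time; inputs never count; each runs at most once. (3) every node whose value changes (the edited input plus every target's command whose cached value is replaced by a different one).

Initial pass — values computed on the first demand:
  sync.gen = absv(0) = 0
  tokens.gen = min2(0, 0) = 0

Second demand — change propagation:
  sync.gen: re-runs because index.txt 0->-8; new result 8.
  tokens.gen: re-runs because sync.gen 0->8; index.txt 0->-8; new result -8.

tokens.gen now evaluates to -8.
Run set: sync.gen, tokens.gen (2 run).
Changed values: index.txt, sync.gen, tokens.gen.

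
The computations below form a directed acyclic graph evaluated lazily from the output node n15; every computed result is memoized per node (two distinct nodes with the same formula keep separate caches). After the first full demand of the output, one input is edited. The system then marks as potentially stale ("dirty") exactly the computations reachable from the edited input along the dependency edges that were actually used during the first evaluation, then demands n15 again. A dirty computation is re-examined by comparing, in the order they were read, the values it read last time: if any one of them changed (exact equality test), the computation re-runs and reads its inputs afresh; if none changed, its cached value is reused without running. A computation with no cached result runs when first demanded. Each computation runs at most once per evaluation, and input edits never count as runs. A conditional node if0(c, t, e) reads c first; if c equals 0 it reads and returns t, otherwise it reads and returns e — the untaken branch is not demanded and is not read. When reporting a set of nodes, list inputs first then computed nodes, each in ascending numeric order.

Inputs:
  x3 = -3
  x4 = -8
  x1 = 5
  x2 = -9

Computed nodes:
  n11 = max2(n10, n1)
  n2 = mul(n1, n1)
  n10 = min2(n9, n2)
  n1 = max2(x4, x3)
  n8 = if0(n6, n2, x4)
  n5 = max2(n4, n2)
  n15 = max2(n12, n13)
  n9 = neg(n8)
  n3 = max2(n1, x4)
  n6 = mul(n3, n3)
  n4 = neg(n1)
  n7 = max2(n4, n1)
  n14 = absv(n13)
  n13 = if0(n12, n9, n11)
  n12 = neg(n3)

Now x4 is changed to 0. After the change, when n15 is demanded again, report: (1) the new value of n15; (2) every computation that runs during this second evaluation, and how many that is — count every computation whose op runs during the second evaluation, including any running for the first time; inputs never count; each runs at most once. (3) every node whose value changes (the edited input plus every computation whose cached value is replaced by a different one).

Demanding n15 again yields 0.
9 computations run: n1, n2, n3, n6, n8, n9, n12, n13, n15.
The nodes whose values change: x4, n1, n2, n3, n6, n8, n9, n12, n13, n15.
Note the branch switch — demand abandons n10, n11, which are never re-examined.

First demand of the output computes:
  n1 = max2(-8, -3) = -3
  n2 = mul(-3, -3) = 9
  n3 = max2(-3, -8) = -3
  n6 = mul(-3, -3) = 9
  n8 = if0(n6=9 -> else branch x4) = -8
  n9 = neg(-8) = 8
  n10 = min2(8, 9) = 8
  n11 = max2(8, -3) = 8
  n12 = neg(-3) = 3
  n13 = if0(n12=3 -> else branch n11) = 8
  n15 = max2(3, 8) = 8

After the edit, cleaning proceeds:
  n1: a read changed (x4 -8->0) — executes, giving 0.
  n2: a read changed (n1 -3->0; n1 -3->0) — executes, giving 0.
  n3: a read changed (n1 -3->0; x4 -8->0) — executes, giving 0.
  n6: a read changed (n3 -3->0; n3 -3->0) — executes, giving 0.
  n8: a read changed (n6 9->0; x4 -8->0) — executes, giving 0.
  n9: a read changed (n8 -8->0) — executes, giving 0.
  n10: stays stale; no demand reaches it after the flip.
  n11: stays stale; no demand reaches it after the flip.
  n12: a read changed (n3 -3->0) — executes, giving 0.
  n13: a read changed (n12 3->0) — executes, giving 0.
  n15: a read changed (n12 3->0; n13 8->0) — executes, giving 0.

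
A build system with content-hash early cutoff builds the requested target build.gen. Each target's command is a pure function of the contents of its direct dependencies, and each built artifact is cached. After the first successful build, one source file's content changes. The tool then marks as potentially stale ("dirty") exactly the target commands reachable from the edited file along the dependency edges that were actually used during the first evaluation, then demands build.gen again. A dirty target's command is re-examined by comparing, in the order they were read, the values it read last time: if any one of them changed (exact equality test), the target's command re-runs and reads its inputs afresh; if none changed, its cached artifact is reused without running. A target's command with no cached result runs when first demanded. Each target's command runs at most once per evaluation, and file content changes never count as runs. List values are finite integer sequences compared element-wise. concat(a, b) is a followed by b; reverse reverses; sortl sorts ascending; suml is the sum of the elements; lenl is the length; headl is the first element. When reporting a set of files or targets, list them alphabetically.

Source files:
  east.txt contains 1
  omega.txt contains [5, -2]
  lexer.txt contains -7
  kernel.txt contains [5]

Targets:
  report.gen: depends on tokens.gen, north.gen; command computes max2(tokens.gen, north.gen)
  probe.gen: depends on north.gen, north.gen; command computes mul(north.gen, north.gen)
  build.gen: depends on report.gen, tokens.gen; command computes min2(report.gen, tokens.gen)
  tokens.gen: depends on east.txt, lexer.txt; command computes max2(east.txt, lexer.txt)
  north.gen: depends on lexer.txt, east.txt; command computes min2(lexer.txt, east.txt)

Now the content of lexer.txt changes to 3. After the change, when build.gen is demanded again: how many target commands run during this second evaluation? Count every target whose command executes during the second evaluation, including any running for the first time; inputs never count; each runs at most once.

Target commands that run: build.gen, north.gen, report.gen, tokens.gen — 4 in total.

First evaluation (everything demanded from the output):
  north.gen = min2(-7, 1) = -7
  tokens.gen = max2(1, -7) = 1
  report.gen = max2(1, -7) = 1
  build.gen = min2(1, 1) = 1

Propagation after the edit:
  north.gen: runs — lexer.txt -7->3; result 1.
  tokens.gen: runs — lexer.txt -7->3; result 3.
  report.gen: runs — tokens.gen 1->3; north.gen -7->1; result 3.
  build.gen: runs — report.gen 1->3; tokens.gen 1->3; result 3.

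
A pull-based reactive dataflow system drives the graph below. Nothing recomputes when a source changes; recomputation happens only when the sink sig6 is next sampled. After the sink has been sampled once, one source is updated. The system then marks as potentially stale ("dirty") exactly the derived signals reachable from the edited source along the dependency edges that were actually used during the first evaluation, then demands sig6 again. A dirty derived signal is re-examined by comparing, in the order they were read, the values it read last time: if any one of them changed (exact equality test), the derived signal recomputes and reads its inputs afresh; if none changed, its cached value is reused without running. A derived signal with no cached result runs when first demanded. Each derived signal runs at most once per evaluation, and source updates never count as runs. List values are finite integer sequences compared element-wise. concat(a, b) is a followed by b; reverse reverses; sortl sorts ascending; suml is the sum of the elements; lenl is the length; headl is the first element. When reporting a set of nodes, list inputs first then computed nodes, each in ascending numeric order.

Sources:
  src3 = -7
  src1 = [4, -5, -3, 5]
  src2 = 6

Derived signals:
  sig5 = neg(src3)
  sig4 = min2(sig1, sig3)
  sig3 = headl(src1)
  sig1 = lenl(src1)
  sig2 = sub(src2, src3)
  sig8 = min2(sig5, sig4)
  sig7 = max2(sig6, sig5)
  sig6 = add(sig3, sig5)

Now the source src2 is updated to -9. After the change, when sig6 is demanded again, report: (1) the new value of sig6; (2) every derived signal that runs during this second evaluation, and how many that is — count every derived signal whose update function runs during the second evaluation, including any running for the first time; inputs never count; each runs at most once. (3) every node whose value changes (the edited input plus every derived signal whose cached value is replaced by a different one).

First evaluation (everything demanded from the output):
  sig3 = headl([4, -5, -3, 5]) = 4
  sig5 = neg(-7) = 7
  sig6 = add(4, 7) = 11

Propagation after the edit:
  src2 feeds no computation that the output demands — nothing is marked dirty and nothing runs.

Key observation: src2 is never demanded by the output, so the edit triggers no recomputation at all.

New value of sig6: 11.
Derived signals that run: none — 0 in total.
Values that change: src2.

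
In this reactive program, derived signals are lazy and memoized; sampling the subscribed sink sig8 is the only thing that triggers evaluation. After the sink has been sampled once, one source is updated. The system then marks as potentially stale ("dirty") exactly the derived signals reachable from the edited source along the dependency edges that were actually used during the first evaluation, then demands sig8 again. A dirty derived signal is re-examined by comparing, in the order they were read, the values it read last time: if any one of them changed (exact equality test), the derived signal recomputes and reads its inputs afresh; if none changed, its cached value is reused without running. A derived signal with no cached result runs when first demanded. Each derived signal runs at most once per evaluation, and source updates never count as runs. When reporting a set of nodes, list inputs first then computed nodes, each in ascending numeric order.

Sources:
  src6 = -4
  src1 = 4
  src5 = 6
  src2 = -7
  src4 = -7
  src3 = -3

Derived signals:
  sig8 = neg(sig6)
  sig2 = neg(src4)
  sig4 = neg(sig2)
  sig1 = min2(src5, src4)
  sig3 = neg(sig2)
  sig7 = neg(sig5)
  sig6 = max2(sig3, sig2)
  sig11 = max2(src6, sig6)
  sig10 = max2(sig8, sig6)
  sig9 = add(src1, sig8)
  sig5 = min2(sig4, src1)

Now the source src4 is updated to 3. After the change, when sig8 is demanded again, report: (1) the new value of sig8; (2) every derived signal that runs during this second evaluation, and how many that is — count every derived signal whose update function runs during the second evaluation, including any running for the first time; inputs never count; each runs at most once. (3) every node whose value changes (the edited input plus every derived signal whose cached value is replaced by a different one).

First demand of the output computes:
  sig2 = neg(-7) = 7
  sig3 = neg(7) = -7
  sig6 = max2(-7, 7) = 7
  sig8 = neg(7) = -7

After the edit, cleaning proceeds:
  sig2: a read changed (src4 -7->3) — executes, giving -3.
  sig3: a read changed (sig2 7->-3) — executes, giving 3.
  sig6: a read changed (sig3 -7->3; sig2 7->-3) — executes, giving 3.
  sig8: a read changed (sig6 7->3) — executes, giving -3.

Demanding sig8 again yields -3.
4 derived signals run: sig2, sig3, sig6, sig8.
The nodes whose values change: src4, sig2, sig3, sig6, sig8.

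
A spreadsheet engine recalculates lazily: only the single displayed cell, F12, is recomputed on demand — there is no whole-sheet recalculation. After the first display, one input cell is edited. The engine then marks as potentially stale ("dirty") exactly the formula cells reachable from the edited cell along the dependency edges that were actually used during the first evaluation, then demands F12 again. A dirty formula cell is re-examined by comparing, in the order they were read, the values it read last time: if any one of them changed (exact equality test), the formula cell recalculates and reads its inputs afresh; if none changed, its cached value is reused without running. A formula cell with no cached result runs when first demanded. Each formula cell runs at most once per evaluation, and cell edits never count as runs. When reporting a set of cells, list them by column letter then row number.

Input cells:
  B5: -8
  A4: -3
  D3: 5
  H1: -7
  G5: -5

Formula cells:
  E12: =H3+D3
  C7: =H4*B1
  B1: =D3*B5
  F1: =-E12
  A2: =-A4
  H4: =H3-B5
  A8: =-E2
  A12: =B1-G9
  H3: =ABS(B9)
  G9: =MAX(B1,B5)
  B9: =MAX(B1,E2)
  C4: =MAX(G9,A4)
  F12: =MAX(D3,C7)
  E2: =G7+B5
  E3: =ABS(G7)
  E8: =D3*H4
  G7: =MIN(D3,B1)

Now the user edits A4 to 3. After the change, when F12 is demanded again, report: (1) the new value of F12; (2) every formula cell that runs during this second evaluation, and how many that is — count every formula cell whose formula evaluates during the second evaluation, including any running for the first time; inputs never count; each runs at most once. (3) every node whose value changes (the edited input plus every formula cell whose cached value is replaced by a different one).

New value of F12: 5.
Formula cells that run: none — 0 in total.
Values that change: A4.
Key observation: A4 is never demanded by the output, so the edit triggers no recomputation at all.

First evaluation (everything demanded from the output):
  B1 = 5 * -8 = -40
  G7 = MIN(5, -40) = -40
  E2 = -40 + -8 = -48
  B9 = MAX(-40, -48) = -40
  H3 = ABS(-40) = 40
  H4 = 40 - -8 = 48
  C7 = 48 * -40 = -1920
  F12 = MAX(5, -1920) = 5

Propagation after the edit:
  A4 feeds no computation that the output demands — nothing is marked dirty and nothing runs.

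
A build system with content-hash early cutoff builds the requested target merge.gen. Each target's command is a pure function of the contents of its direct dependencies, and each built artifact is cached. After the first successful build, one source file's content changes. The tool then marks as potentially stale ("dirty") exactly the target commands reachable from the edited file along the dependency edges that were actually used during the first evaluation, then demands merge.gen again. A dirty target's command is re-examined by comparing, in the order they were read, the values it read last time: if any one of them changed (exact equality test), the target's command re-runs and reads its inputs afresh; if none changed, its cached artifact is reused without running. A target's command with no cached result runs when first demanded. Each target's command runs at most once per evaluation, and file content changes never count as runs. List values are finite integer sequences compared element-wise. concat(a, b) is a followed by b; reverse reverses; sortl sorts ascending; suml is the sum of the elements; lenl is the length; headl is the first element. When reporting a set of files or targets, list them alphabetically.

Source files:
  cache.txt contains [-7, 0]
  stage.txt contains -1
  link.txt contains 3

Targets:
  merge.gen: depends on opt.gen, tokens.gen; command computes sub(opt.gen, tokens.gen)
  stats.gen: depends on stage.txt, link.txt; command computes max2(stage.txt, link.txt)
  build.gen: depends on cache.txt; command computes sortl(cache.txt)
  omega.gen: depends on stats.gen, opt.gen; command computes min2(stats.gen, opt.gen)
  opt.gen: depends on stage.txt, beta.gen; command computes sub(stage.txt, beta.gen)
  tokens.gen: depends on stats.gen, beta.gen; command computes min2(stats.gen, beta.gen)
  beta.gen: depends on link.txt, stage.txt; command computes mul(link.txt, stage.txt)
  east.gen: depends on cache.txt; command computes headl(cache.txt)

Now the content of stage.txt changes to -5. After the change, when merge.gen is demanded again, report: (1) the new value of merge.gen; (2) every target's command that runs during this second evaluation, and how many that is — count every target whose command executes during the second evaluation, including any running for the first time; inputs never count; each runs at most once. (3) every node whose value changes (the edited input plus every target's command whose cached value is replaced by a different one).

First evaluation (everything demanded from the output):
  beta.gen = mul(3, -1) = -3
  opt.gen = sub(-1, -3) = 2
  stats.gen = max2(-1, 3) = 3
  tokens.gen = min2(3, -3) = -3
  merge.gen = sub(2, -3) = 5

Propagation after the edit:
  beta.gen: runs — stage.txt -1->-5; result -15.
  opt.gen: runs — stage.txt -1->-5; beta.gen -3->-15; result 10.
  stats.gen: runs — stage.txt -1->-5; result 3 (same value as before).
  tokens.gen: runs — beta.gen -3->-15; result -15.
  merge.gen: runs — opt.gen 2->10; tokens.gen -3->-15; result 25.

New value of merge.gen: 25.
Target commands that run: beta.gen, merge.gen, opt.gen, stats.gen, tokens.gen — 5 in total.
Values that change: beta.gen, merge.gen, opt.gen, stage.txt, tokens.gen.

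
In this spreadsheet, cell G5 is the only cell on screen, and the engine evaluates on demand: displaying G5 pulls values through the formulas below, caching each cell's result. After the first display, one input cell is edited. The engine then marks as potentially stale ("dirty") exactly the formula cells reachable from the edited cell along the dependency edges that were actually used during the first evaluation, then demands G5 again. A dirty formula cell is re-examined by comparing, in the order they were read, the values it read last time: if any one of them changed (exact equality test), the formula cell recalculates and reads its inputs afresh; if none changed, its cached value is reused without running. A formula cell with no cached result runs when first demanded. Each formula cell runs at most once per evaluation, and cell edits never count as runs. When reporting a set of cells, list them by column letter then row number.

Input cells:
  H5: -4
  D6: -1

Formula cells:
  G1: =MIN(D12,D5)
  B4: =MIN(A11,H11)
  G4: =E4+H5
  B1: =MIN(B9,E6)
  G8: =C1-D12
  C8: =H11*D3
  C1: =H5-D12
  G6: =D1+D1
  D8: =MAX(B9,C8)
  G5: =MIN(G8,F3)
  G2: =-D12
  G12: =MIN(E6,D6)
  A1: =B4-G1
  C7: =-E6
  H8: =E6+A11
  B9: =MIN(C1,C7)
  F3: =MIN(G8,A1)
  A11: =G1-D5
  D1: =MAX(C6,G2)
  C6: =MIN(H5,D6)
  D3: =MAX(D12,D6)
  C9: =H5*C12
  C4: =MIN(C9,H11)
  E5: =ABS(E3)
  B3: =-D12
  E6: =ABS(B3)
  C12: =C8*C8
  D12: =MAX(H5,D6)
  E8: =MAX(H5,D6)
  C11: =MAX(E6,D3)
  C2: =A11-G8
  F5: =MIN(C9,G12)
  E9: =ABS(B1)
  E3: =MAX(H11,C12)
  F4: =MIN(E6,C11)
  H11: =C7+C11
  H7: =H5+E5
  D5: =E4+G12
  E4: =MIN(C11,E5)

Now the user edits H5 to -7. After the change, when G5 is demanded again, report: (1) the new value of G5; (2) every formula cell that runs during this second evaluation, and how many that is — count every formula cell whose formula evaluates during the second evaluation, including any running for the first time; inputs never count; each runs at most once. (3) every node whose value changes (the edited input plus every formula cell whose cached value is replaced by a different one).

G5 now evaluates to -5.
Run set: C1, D12, F3, G5, G8 (5 run).
Changed values: C1, F3, G5, G8, H5.
The important point: at B3 every value read last time is unchanged, so the dirty flag clears without a run.

Initial pass — values computed on the first demand:
  D12 = MAX(-4, -1) = -1
  B3 = -(-1) = 1
  C1 = -4 - -1 = -3
  D3 = MAX(-1, -1) = -1
  E6 = ABS(1) = 1
  C7 = -(1) = -1
  C11 = MAX(1, -1) = 1
  G8 = -3 - -1 = -2
  G12 = MIN(1, -1) = -1
  H11 = -1 + 1 = 0
  C8 = 0 * -1 = 0
  C12 = 0 * 0 = 0
  E3 = MAX(0, 0) = 0
  E5 = ABS(0) = 0
  E4 = MIN(1, 0) = 0
  D5 = 0 + -1 = -1
  G1 = MIN(-1, -1) = -1
  A11 = -1 - -1 = 0
  B4 = MIN(0, 0) = 0
  A1 = 0 - -1 = 1
  F3 = MIN(-2, 1) = -2
  G5 = MIN(-2, -2) = -2

Second demand — change propagation:
  D12: re-runs because H5 -4->-7; new result -1 (unchanged).
  B3: re-examined; everything it read last time is the same (D12 unchanged) — cache 1 kept, no run.
  C1: re-runs because H5 -4->-7; new result -6.
  D3: re-examined; everything it read last time is the same (D12 unchanged, D6 unchanged) — cache -1 kept, no run.
  E6: re-examined; everything it read last time is the same (B3 unchanged) — cache 1 kept, no run.
  C7: re-examined; everything it read last time is the same (E6 unchanged) — cache -1 kept, no run.
  C11: re-examined; everything it read last time is the same (E6 unchanged, D3 unchanged) — cache 1 kept, no run.
  G8: re-runs because C1 -3->-6; new result -5.
  G12: re-examined; everything it read last time is the same (E6 unchanged, D6 unchanged) — cache -1 kept, no run.
  H11: re-examined; everything it read last time is the same (C7 unchanged, C11 unchanged) — cache 0 kept, no run.
  C8: re-examined; everything it read last time is the same (H11 unchanged, D3 unchanged) — cache 0 kept, no run.
  C12: re-examined; everything it read last time is the same (C8 unchanged, C8 unchanged) — cache 0 kept, no run.
  E3: re-examined; everything it read last time is the same (H11 unchanged, C12 unchanged) — cache 0 kept, no run.
  E5: re-examined; everything it read last time is the same (E3 unchanged) — cache 0 kept, no run.
  E4: re-examined; everything it read last time is the same (C11 unchanged, E5 unchanged) — cache 0 kept, no run.
  D5: re-examined; everything it read last time is the same (E4 unchanged, G12 unchanged) — cache -1 kept, no run.
  G1: re-examined; everything it read last time is the same (D12 unchanged, D5 unchanged) — cache -1 kept, no run.
  A11: re-examined; everything it read last time is the same (G1 unchanged, D5 unchanged) — cache 0 kept, no run.
  B4: re-examined; everything it read last time is the same (A11 unchanged, H11 unchanged) — cache 0 kept, no run.
  A1: re-examined; everything it read last time is the same (B4 unchanged, G1 unchanged) — cache 1 kept, no run.
  F3: re-runs because G8 -2->-5; new result -5.
  G5: re-runs because G8 -2->-5; F3 -2->-5; new result -5.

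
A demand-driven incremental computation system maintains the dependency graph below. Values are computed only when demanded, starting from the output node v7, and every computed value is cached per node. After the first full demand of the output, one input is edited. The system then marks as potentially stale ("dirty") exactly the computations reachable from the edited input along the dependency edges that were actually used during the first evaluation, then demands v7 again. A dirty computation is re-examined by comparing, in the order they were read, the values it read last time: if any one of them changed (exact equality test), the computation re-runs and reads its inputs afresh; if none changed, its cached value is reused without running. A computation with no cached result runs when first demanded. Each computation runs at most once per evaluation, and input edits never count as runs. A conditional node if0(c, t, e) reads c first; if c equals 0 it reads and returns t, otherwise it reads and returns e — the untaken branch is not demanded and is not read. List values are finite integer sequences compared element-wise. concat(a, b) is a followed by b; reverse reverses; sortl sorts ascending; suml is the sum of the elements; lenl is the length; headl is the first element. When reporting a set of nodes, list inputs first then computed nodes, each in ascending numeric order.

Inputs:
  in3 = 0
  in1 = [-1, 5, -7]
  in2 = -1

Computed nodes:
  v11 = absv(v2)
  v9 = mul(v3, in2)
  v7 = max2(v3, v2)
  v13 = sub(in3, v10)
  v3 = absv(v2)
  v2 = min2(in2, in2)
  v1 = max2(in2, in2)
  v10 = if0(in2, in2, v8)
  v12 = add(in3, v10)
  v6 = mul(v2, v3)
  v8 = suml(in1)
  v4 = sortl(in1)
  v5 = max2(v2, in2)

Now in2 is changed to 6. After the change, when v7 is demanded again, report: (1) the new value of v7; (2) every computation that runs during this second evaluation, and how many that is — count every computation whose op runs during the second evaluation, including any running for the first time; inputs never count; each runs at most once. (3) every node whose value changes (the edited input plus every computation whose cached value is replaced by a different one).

New value of v7: 6.
Computations that run: v2, v3, v7 — 3 in total.
Values that change: in2, v2, v3, v7.

First evaluation (everything demanded from the output):
  v2 = min2(-1, -1) = -1
  v3 = absv(-1) = 1
  v7 = max2(1, -1) = 1

Propagation after the edit:
  v2: runs — in2 -1->6; in2 -1->6; result 6.
  v3: runs — v2 -1->6; result 6.
  v7: runs — v3 1->6; v2 -1->6; result 6.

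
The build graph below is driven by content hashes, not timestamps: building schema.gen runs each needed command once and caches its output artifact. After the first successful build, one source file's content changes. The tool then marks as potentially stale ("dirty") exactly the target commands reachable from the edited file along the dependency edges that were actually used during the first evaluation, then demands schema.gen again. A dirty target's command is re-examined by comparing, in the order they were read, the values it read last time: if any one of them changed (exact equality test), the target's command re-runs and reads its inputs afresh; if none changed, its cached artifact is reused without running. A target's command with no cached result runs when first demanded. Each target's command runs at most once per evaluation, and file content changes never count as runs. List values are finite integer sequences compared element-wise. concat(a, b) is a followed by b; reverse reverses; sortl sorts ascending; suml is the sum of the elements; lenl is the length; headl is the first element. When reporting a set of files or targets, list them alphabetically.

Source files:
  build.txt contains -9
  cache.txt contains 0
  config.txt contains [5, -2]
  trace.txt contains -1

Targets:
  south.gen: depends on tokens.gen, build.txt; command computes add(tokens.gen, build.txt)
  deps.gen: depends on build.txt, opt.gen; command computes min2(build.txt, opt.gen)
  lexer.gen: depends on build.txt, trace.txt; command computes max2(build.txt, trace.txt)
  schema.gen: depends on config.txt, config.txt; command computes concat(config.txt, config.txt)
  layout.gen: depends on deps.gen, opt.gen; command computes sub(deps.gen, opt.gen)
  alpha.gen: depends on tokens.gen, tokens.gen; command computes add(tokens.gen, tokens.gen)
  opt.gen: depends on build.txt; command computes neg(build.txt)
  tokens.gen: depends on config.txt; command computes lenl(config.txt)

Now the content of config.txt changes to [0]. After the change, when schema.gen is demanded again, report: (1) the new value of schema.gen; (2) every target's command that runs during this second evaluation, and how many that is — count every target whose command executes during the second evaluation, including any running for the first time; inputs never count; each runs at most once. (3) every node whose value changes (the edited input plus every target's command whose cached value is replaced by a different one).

Initial pass — values computed on the first demand:
  schema.gen = concat([5, -2], [5, -2]) = [5, -2, 5, -2]

Second demand — change propagation:
  schema.gen: re-runs because config.txt [5, -2]->[0]; config.txt [5, -2]->[0]; new result [0, 0].

schema.gen now evaluates to [0, 0].
Run set: schema.gen (1 run).
Changed values: config.txt, schema.gen.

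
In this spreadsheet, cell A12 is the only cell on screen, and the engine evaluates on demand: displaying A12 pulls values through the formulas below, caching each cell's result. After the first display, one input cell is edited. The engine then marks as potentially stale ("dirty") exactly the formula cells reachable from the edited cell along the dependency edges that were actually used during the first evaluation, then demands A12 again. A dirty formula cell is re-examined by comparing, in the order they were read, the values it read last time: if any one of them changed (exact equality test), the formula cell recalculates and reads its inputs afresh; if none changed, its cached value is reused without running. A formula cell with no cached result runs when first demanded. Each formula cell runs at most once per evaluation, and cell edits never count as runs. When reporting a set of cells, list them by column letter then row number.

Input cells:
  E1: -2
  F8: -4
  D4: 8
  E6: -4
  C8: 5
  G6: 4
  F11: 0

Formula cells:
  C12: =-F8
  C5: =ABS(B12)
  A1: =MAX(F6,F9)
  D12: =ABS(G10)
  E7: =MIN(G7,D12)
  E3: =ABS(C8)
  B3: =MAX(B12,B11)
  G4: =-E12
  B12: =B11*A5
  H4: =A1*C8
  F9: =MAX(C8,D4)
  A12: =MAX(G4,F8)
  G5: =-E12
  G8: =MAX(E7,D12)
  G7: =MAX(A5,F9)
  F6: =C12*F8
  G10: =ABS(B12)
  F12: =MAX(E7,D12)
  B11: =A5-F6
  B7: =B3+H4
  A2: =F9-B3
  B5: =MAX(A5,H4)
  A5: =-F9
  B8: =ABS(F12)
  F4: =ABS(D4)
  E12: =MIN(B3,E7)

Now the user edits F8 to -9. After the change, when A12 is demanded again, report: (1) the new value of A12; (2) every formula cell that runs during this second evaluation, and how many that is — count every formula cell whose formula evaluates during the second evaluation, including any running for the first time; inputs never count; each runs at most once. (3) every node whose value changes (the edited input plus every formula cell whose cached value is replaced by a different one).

A12 now evaluates to -8.
Run set: A12, B3, B11, B12, C12, D12, E7, E12, F6, G10 (10 run).
Changed values: A12, B3, B11, B12, C12, D12, F6, F8, G10.
The important point: at G4 every value read last time is unchanged, so the dirty flag clears without a run.

Initial pass — values computed on the first demand:
  C12 = -(-4) = 4
  F6 = 4 * -4 = -16
  F9 = MAX(5, 8) = 8
  A5 = -(8) = -8
  B11 = -8 - -16 = 8
  B12 = 8 * -8 = -64
  B3 = MAX(-64, 8) = 8
  G7 = MAX(-8, 8) = 8
  G10 = ABS(-64) = 64
  D12 = ABS(64) = 64
  E7 = MIN(8, 64) = 8
  E12 = MIN(8, 8) = 8
  G4 = -(8) = -8
  A12 = MAX(-8, -4) = -4

Second demand — change propagation:
  C12: re-runs because F8 -4->-9; new result 9.
  F6: re-runs because C12 4->9; F8 -4->-9; new result -81.
  B11: re-runs because F6 -16->-81; new result 73.
  B12: re-runs because B11 8->73; new result -584.
  B3: re-runs because B12 -64->-584; B11 8->73; new result 73.
  G10: re-runs because B12 -64->-584; new result 584.
  D12: re-runs because G10 64->584; new result 584.
  E7: re-runs because D12 64->584; new result 8 (unchanged).
  E12: re-runs because B3 8->73; new result 8 (unchanged).
  G4: re-examined; everything it read last time is the same (E12 unchanged) — cache -8 kept, no run.
  A12: re-runs because F8 -4->-9; new result -8.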